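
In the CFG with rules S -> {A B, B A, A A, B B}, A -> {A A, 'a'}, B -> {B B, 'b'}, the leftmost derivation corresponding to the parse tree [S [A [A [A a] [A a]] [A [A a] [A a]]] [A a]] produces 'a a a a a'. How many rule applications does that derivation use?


Every bracketed nonterminal node [X ...] in the tree is produced by exactly one rule application.
Reading the tree off as a leftmost derivation:
  Step 1: S  =>  A A   (applied S -> A A)
  Step 2: A A  =>  A A A   (applied A -> A A)
  Step 3: A A A  =>  A A A A   (applied A -> A A)
  Step 4: A A A A  =>  a A A A   (applied A -> a)
  Step 5: a A A A  =>  a a A A   (applied A -> a)
  Step 6: a a A A  =>  a a A A A   (applied A -> A A)
  Step 7: a a A A A  =>  a a a A A   (applied A -> a)
  Step 8: a a a A A  =>  a a a a A   (applied A -> a)
  Step 9: a a a a A  =>  a a a a a   (applied A -> a)
Final yield: a a a a a
Total rewrite steps: 9

9


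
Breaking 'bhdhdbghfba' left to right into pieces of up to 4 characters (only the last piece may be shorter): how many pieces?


'bhdhdbghfba' has 11 characters.
Chunking with max size 4:
  Chunk 1: 'bhdh' (positions 0-3)
  Chunk 2: 'dbgh' (positions 4-7)
  Chunk 3: 'fba' (positions 8-10)
Total chunks: ceil(11 / 4) = 3

3


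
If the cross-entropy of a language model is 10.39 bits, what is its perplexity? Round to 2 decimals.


Perplexity formula: PP = 2^H
H = 10.39
PP = 2^10.39
Decompose: 2^10.39 = 2^10 * 2^0.39
2^10 = 1024, 2^0.39 ~ 1.3103934
PP ~ 1024 * 1.3103934 = 1341.8428416
Rounded to 2 decimals: 1341.84

1341.84


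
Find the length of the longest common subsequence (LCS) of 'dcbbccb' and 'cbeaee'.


DP table for LCS of 'dcbbccb' and 'cbeaee':
       c  b  e  a  e  e
    0  0  0  0  0  0  0
  d 0  0  0  0  0  0  0
  c 0  1  1  1  1  1  1
  b 0  1  2  2  2  2  2
  b 0  1  2  2  2  2  2
  c 0  1  2  2  2  2  2
  c 0  1  2  2  2  2  2
  b 0  1  2  2  2  2  2
LCS: 'cb'
LCS length = 2

2


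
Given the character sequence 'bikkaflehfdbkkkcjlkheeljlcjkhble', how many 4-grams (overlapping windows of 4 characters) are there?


String 'bikkaflehfdbkkkcjlkheeljlcjkhble' has length L = 32.
Number of overlapping n-grams = L - n + 1
Substituting: 32 - 4 + 1 = 29

29


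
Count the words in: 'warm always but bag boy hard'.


Counting words by splitting on spaces:
  Word 1: 'warm'
  Word 2: 'always'
  Word 3: 'but'
  Word 4: 'bag'
  Word 5: 'boy'
  Word 6: 'hard'
Total words: 6

6


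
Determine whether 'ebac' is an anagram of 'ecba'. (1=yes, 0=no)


Sort characters of 'ebac': 'abce'
Sort characters of 'ecba': 'abce'
Sorted forms match -> they ARE anagrams
Result: 1

1


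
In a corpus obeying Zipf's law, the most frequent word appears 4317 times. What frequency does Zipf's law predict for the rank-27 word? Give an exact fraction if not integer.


Zipf's law: freq(rank) = f1 / rank
f1 = 4317, rank = 27
freq = 4317 / 27
GCD(4317, 27) = 3
Simplified: 1439/9

1439/9


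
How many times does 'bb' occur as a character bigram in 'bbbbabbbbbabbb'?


Scanning 'bbbbabbbbbabbb' for bigram 'bb':
  Position 0: 'bb' -> MATCH
  Position 1: 'bb' -> MATCH
  Position 2: 'bb' -> MATCH
  Position 3: 'ba' -> no
  Position 4: 'ab' -> no
  Position 5: 'bb' -> MATCH
  Position 6: 'bb' -> MATCH
  Position 7: 'bb' -> MATCH
  Position 8: 'bb' -> MATCH
  Position 9: 'ba' -> no
  Position 10: 'ab' -> no
  Position 11: 'bb' -> MATCH
  Position 12: 'bb' -> MATCH
Total matches: 9

9


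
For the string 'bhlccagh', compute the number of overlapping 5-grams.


String 'bhlccagh' has length L = 8.
Number of overlapping n-grams = L - n + 1
Substituting: 8 - 5 + 1 = 4

4


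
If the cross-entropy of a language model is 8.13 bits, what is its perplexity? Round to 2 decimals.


Perplexity formula: PP = 2^H
H = 8.13
PP = 2^8.13
Decompose: 2^8.13 = 2^8 * 2^0.13
2^8 = 256, 2^0.13 ~ 1.0942937
PP ~ 256 * 1.0942937 = 280.1391872
Rounded to 2 decimals: 280.14

280.14


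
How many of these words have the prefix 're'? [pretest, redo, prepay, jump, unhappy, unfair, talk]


Checking each word for prefix 're':
  'pretest' -> no (count: 0)
  'redo' -> YES, starts with 're' (count: 1)
  'prepay' -> no (count: 1)
  'jump' -> no (count: 1)
  'unhappy' -> no (count: 1)
  'unfair' -> no (count: 1)
  'talk' -> no (count: 1)
Total with prefix 're': 1

1


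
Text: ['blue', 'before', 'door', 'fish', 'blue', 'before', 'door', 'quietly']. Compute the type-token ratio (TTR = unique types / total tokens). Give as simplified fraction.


Tokens: 8
Unique types: ('before', 'blue', 'door', 'fish', 'quietly') = 5
TTR = 5/8
Already in lowest terms.

5/8


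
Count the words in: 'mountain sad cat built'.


Counting words by splitting on spaces:
  Word 1: 'mountain'
  Word 2: 'sad'
  Word 3: 'cat'
  Word 4: 'built'
Total words: 4

4


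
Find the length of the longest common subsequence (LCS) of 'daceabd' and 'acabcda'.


DP table for LCS of 'daceabd' and 'acabcda':
       a  c  a  b  c  d  a
    0  0  0  0  0  0  0  0
  d 0  0  0  0  0  0  1  1
  a 0  1  1  1  1  1  1  2
  c 0  1  2  2  2  2  2  2
  e 0  1  2  2  2  2  2  2
  a 0  1  2  3  3  3  3  3
  b 0  1  2  3  4  4  4  4
  d 0  1  2  3  4  4  5  5
LCS: 'acabd'
LCS length = 5

5


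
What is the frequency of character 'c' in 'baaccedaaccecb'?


Scanning 'baaccedaaccecb' for 'c':
  Position 3: 'c' -> MATCH (count: 1)
  Position 4: 'c' -> MATCH (count: 2)
  Position 9: 'c' -> MATCH (count: 3)
  Position 10: 'c' -> MATCH (count: 4)
  Position 12: 'c' -> MATCH (count: 5)
Total occurrences of 'c': 5

5


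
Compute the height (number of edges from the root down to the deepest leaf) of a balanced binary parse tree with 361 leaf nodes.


In a balanced binary tree with n leaves the deepest leaf is ceil(log2(n)) edges below the root.
log2(361) = 8.4959
ceil(8.4959) = 9
height (edges) = 9

9


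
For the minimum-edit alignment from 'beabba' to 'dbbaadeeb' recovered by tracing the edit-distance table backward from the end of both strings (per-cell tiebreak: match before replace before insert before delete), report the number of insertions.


Edit distance = 7. Backtracking from cell (6, 9) with preference match > replace > insert > delete,
then listing the resulting alignment 'beabba' -> 'dbbaadeeb' left to right:
  Step 1: insert 'd' [insertion #1]
  Step 2: insert 'b' [insertion #2]
  Step 3: keep 'b'
  Step 4: replace e->a
  Step 5: keep 'a'
  Step 6: insert 'd' [insertion #3]
  Step 7: replace b->e
  Step 8: replace b->e
  Step 9: replace a->b
Total insertions: 3

3


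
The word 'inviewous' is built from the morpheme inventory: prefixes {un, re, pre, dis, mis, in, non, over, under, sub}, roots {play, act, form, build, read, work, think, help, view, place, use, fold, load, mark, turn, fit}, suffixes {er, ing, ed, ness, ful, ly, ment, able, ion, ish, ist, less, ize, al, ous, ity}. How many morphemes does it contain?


Segmenting 'inviewous' against the inventory:
  'in' -> prefix (morpheme 1)
  'view' -> root (morpheme 2)
  'ous' -> suffix (morpheme 3)
Total morphemes: 3

3


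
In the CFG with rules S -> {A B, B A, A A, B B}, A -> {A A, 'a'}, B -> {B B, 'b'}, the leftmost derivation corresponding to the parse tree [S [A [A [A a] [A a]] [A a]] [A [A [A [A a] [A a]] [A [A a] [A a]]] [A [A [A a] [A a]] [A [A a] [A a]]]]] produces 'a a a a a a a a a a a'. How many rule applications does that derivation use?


Every bracketed nonterminal node [X ...] in the tree is produced by exactly one rule application.
Reading the tree off as a leftmost derivation:
  Step 1: S  =>  A A   (applied S -> A A)
  Step 2: A A  =>  A A A   (applied A -> A A)
  Step 3: A A A  =>  A A A A   (applied A -> A A)
  Step 4: A A A A  =>  a A A A   (applied A -> a)
  Step 5: a A A A  =>  a a A A   (applied A -> a)
  Step 6: a a A A  =>  a a a A   (applied A -> a)
  Step 7: a a a A  =>  a a a A A   (applied A -> A A)
  Step 8: a a a A A  =>  a a a A A A   (applied A -> A A)
  Step 9: a a a A A A  =>  a a a A A A A   (applied A -> A A)
  Step 10: a a a A A A A  =>  a a a a A A A   (applied A -> a)
  Step 11: a a a a A A A  =>  a a a a a A A   (applied A -> a)
  Step 12: a a a a a A A  =>  a a a a a A A A   (applied A -> A A)
  Step 13: a a a a a A A A  =>  a a a a a a A A   (applied A -> a)
  Step 14: a a a a a a A A  =>  a a a a a a a A   (applied A -> a)
  Step 15: a a a a a a a A  =>  a a a a a a a A A   (applied A -> A A)
  Step 16: a a a a a a a A A  =>  a a a a a a a A A A   (applied A -> A A)
  Step 17: a a a a a a a A A A  =>  a a a a a a a a A A   (applied A -> a)
  Step 18: a a a a a a a a A A  =>  a a a a a a a a a A   (applied A -> a)
  Step 19: a a a a a a a a a A  =>  a a a a a a a a a A A   (applied A -> A A)
  Step 20: a a a a a a a a a A A  =>  a a a a a a a a a a A   (applied A -> a)
  Step 21: a a a a a a a a a a A  =>  a a a a a a a a a a a   (applied A -> a)
Final yield: a a a a a a a a a a a
Total rewrite steps: 21

21


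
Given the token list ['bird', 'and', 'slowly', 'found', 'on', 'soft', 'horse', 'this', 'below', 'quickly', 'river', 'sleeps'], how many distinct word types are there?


Listing all tokens and tracking unique types:
  Token 1: 'bird' -> NEW (unique so far: 1)
  Token 2: 'and' -> NEW (unique so far: 2)
  Token 3: 'slowly' -> NEW (unique so far: 3)
  Token 4: 'found' -> NEW (unique so far: 4)
  Token 5: 'on' -> NEW (unique so far: 5)
  Token 6: 'soft' -> NEW (unique so far: 6)
  Token 7: 'horse' -> NEW (unique so far: 7)
  Token 8: 'this' -> NEW (unique so far: 8)
  Token 9: 'below' -> NEW (unique so far: 9)
  Token 10: 'quickly' -> NEW (unique so far: 10)
  Token 11: 'river' -> NEW (unique so far: 11)
  Token 12: 'sleeps' -> NEW (unique so far: 12)
Unique types: ('and', 'below', 'bird', 'found', 'horse', 'on', 'quickly', 'river', 'sleeps', 'slowly', 'soft', 'this')
Vocabulary size: 12

12


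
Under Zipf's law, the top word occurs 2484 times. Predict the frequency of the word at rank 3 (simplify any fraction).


Zipf's law: freq(rank) = f1 / rank
f1 = 2484, rank = 3
freq = 2484 / 3
= 828

828


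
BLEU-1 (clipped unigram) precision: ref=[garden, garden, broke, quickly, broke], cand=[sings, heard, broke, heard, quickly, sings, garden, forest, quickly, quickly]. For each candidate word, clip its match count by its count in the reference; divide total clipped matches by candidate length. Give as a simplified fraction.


Reference word counts: {'broke': 2, 'garden': 2, 'quickly': 1}
Checking each candidate word (with clipping):
  'sings' -> not in reference -> no match (matches: 0)
  'heard' -> not in reference -> no match (matches: 0)
  'broke' -> in reference (ref count 2, used 1/2) -> match (matches: 1)
  'heard' -> not in reference -> no match (matches: 1)
  'quickly' -> in reference (ref count 1, used 1/1) -> match (matches: 2)
  'sings' -> not in reference -> no match (matches: 2)
  'garden' -> in reference (ref count 2, used 1/2) -> match (matches: 3)
  'forest' -> not in reference -> no match (matches: 3)
  'quickly' -> ref count 1 already used up (1/1) -> clipped, no match (matches: 3)
  'quickly' -> ref count 1 already used up (1/1) -> clipped, no match (matches: 3)
Clipped matches: 3, Candidate length: 10
Precision = 3/10

3/10


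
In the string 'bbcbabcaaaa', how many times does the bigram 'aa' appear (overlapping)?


Scanning 'bbcbabcaaaa' for bigram 'aa':
  Position 0: 'bb' -> no
  Position 1: 'bc' -> no
  Position 2: 'cb' -> no
  Position 3: 'ba' -> no
  Position 4: 'ab' -> no
  Position 5: 'bc' -> no
  Position 6: 'ca' -> no
  Position 7: 'aa' -> MATCH
  Position 8: 'aa' -> MATCH
  Position 9: 'aa' -> MATCH
Total matches: 3

3


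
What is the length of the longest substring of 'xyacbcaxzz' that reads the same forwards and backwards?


Scanning 'xyacbcaxzz' for palindromic substrings.
Substring at positions 2-6: 'acbca'.
Check: reverse('acbca') = 'acbca' -> palindrome confirmed.
Neighbouring characters ('y' / 'x') break symmetry, so it cannot extend further.
No longer palindromic substring exists; longest length = 5

5


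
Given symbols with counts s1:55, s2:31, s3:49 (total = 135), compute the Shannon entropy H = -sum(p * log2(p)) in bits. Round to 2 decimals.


Computing entropy H = -sum(p_i * log2(p_i)):
  s1: p = 55/135 = 0.4074, -p*log2(p) = 0.5278
  s2: p = 31/135 = 0.2296, -p*log2(p) = 0.4874
  s3: p = 49/135 = 0.3630, -p*log2(p) = 0.5307
H = sum of terms = 1.5459
Rounded to 2 decimals: 1.55

1.55


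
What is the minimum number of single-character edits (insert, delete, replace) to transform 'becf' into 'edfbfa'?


Building DP table for s1='becf' (len 4) and s2='edfbfa' (len 6):
       e  d  f  b  f  a
    0  1  2  3  4  5  6
  b 1  1  2  3  3  4  5
  e 2  1  2  3  4  4  5
  c 3  2  2  3  4  5  5
  f 4  3  3  2  3  4  5
Edit distance = dp[4][6] = 5

5


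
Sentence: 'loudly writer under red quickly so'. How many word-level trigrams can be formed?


Word trigrams from [6] words:
  Trigram 1: (loudly writer under)
  Trigram 2: (writer under red)
  Trigram 3: (under red quickly)
  Trigram 4: (red quickly so)
Total word trigrams: 6 - 2 = 4

4


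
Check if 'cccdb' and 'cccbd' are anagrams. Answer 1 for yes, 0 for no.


Sort characters of 'cccdb': 'bcccd'
Sort characters of 'cccbd': 'bcccd'
Sorted forms match -> they ARE anagrams
Result: 1

1


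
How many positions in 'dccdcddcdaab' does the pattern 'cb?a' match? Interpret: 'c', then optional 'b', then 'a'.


Pattern: cb?a means 'c', then optional 'b', then 'a'.
Scanning 'dccdcddcdaab' position-by-position:
  Pos 0: window 'dcc' -> no
  Pos 1: window 'ccd' -> no
  Pos 2: window 'cdc' -> no
  Pos 3: window 'dcd' -> no
  Pos 4: window 'cdd' -> no
  Pos 5: window 'ddc' -> no
  Pos 6: window 'dcd' -> no
  Pos 7: window 'cda' -> no
  Pos 8: window 'daa' -> no
  Pos 9: window 'aab' -> no
  Pos 10: window 'ab' -> no
  Pos 11: window 'b' -> no
Total matches: 0

0


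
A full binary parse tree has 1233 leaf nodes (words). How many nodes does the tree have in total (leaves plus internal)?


Leaf nodes (terminals): 1233
Internal nodes = n - 1 = 1233 - 1 = 1232
Total = leaves + internal = 1233 + 1232 = 2465

2465


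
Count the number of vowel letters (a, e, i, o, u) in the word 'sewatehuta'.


Scanning each character of 'sewatehuta':
  Position 1: 's' -> consonant (running count: 0)
  Position 2: 'e' -> vowel (running count: 1)
  Position 3: 'w' -> consonant (running count: 1)
  Position 4: 'a' -> vowel (running count: 2)
  Position 5: 't' -> consonant (running count: 2)
  Position 6: 'e' -> vowel (running count: 3)
  Position 7: 'h' -> consonant (running count: 3)
  Position 8: 'u' -> vowel (running count: 4)
  Position 9: 't' -> consonant (running count: 4)
  Position 10: 'a' -> vowel (running count: 5)
Total vowels: 5

5


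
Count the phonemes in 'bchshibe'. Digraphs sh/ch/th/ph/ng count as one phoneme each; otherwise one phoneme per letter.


Parsing 'bchshibe' greedily, digraphs first:
  'b' -> consonant phoneme (phonemes so far: 1)
  'ch' -> digraph (1 consonant phoneme) (phonemes so far: 2)
  'sh' -> digraph (1 consonant phoneme) (phonemes so far: 3)
  'i' -> vowel phoneme (phonemes so far: 4)
  'b' -> consonant phoneme (phonemes so far: 5)
  'e' -> vowel phoneme (phonemes so far: 6)
Total phonemes: 6

6


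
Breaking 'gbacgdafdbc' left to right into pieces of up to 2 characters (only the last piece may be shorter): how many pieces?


'gbacgdafdbc' has 11 characters.
Chunking with max size 2:
  Chunk 1: 'gb' (positions 0-1)
  Chunk 2: 'ac' (positions 2-3)
  Chunk 3: 'gd' (positions 4-5)
  Chunk 4: 'af' (positions 6-7)
  Chunk 5: 'db' (positions 8-9)
  Chunk 6: 'c' (positions 10-10)
Total chunks: ceil(11 / 2) = 6

6


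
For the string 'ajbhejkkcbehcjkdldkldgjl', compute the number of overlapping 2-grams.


String 'ajbhejkkcbehcjkdldkldgjl' has length L = 24.
Number of overlapping n-grams = L - n + 1
Substituting: 24 - 2 + 1 = 23

23


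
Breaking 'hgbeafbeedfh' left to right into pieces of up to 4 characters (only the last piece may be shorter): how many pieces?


'hgbeafbeedfh' has 12 characters.
Chunking with max size 4:
  Chunk 1: 'hgbe' (positions 0-3)
  Chunk 2: 'afbe' (positions 4-7)
  Chunk 3: 'edfh' (positions 8-11)
Total chunks: ceil(12 / 4) = 3

3


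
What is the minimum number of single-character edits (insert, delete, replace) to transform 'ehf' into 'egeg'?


Building DP table for s1='ehf' (len 3) and s2='egeg' (len 4):
       e  g  e  g
    0  1  2  3  4
  e 1  0  1  2  3
  h 2  1  1  2  3
  f 3  2  2  2  3
Edit distance = dp[3][4] = 3

3


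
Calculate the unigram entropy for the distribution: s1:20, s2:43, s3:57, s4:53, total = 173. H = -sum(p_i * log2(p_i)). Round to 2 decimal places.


Computing entropy H = -sum(p_i * log2(p_i)):
  s1: p = 20/173 = 0.1156, -p*log2(p) = 0.3598
  s2: p = 43/173 = 0.2486, -p*log2(p) = 0.4992
  s3: p = 57/173 = 0.3295, -p*log2(p) = 0.5277
  s4: p = 53/173 = 0.3064, -p*log2(p) = 0.5229
H = sum of terms = 1.9096
Rounded to 2 decimals: 1.91

1.91


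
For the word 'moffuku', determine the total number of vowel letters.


Scanning each character of 'moffuku':
  Position 1: 'm' -> consonant (running count: 0)
  Position 2: 'o' -> vowel (running count: 1)
  Position 3: 'f' -> consonant (running count: 1)
  Position 4: 'f' -> consonant (running count: 1)
  Position 5: 'u' -> vowel (running count: 2)
  Position 6: 'k' -> consonant (running count: 2)
  Position 7: 'u' -> vowel (running count: 3)
Total vowels: 3

3


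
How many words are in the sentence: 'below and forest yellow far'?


Counting words by splitting on spaces:
  Word 1: 'below'
  Word 2: 'and'
  Word 3: 'forest'
  Word 4: 'yellow'
  Word 5: 'far'
Total words: 5

5


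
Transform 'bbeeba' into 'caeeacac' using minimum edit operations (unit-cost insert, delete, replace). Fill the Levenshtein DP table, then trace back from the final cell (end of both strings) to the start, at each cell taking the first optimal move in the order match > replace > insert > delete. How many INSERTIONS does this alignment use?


Edit distance = 5. Backtracking from cell (6, 8) with preference match > replace > insert > delete,
then listing the resulting alignment 'bbeeba' -> 'caeeacac' left to right:
  Step 1: replace b->c
  Step 2: replace b->a
  Step 3: keep 'e'
  Step 4: keep 'e'
  Step 5: insert 'a' [insertion #1]
  Step 6: replace b->c
  Step 7: keep 'a'
  Step 8: insert 'c' [insertion #2]
Total insertions: 2

2


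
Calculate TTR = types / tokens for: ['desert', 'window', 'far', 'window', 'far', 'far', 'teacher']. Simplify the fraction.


Tokens: 7
Unique types: ('desert', 'far', 'teacher', 'window') = 4
TTR = 4/7
Already in lowest terms.

4/7


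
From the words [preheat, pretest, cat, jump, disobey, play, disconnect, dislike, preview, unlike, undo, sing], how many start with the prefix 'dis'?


Checking each word for prefix 'dis':
  'preheat' -> no (count: 0)
  'pretest' -> no (count: 0)
  'cat' -> no (count: 0)
  'jump' -> no (count: 0)
  'disobey' -> YES, starts with 'dis' (count: 1)
  'play' -> no (count: 1)
  'disconnect' -> YES, starts with 'dis' (count: 2)
  'dislike' -> YES, starts with 'dis' (count: 3)
  'preview' -> no (count: 3)
  'unlike' -> no (count: 3)
  'undo' -> no (count: 3)
  'sing' -> no (count: 3)
Total with prefix 'dis': 3

3


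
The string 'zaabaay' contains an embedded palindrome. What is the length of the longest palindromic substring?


Scanning 'zaabaay' for palindromic substrings.
Substring at positions 1-5: 'aabaa'.
Check: reverse('aabaa') = 'aabaa' -> palindrome confirmed.
Neighbouring characters ('z' / 'y') break symmetry, so it cannot extend further.
No longer palindromic substring exists; longest length = 5

5


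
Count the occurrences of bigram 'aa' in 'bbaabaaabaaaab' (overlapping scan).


Scanning 'bbaabaaabaaaab' for bigram 'aa':
  Position 0: 'bb' -> no
  Position 1: 'ba' -> no
  Position 2: 'aa' -> MATCH
  Position 3: 'ab' -> no
  Position 4: 'ba' -> no
  Position 5: 'aa' -> MATCH
  Position 6: 'aa' -> MATCH
  Position 7: 'ab' -> no
  Position 8: 'ba' -> no
  Position 9: 'aa' -> MATCH
  Position 10: 'aa' -> MATCH
  Position 11: 'aa' -> MATCH
  Position 12: 'ab' -> no
Total matches: 6

6


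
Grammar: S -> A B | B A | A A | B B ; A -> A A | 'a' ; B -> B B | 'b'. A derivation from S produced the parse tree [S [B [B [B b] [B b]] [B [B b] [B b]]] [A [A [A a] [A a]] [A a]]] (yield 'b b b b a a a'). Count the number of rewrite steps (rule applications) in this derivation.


Every bracketed nonterminal node [X ...] in the tree is produced by exactly one rule application.
Reading the tree off as a leftmost derivation:
  Step 1: S  =>  B A   (applied S -> B A)
  Step 2: B A  =>  B B A   (applied B -> B B)
  Step 3: B B A  =>  B B B A   (applied B -> B B)
  Step 4: B B B A  =>  b B B A   (applied B -> b)
  Step 5: b B B A  =>  b b B A   (applied B -> b)
  Step 6: b b B A  =>  b b B B A   (applied B -> B B)
  Step 7: b b B B A  =>  b b b B A   (applied B -> b)
  Step 8: b b b B A  =>  b b b b A   (applied B -> b)
  Step 9: b b b b A  =>  b b b b A A   (applied A -> A A)
  Step 10: b b b b A A  =>  b b b b A A A   (applied A -> A A)
  Step 11: b b b b A A A  =>  b b b b a A A   (applied A -> a)
  Step 12: b b b b a A A  =>  b b b b a a A   (applied A -> a)
  Step 13: b b b b a a A  =>  b b b b a a a   (applied A -> a)
Final yield: b b b b a a a
Total rewrite steps: 13

13


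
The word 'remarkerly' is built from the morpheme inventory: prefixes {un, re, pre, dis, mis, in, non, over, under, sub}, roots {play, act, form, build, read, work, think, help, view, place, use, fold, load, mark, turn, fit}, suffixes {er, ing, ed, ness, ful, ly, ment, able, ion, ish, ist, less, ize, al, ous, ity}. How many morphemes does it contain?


Segmenting 'remarkerly' against the inventory:
  're' -> prefix (morpheme 1)
  'mark' -> root (morpheme 2)
  'er' -> suffix (morpheme 3)
  'ly' -> suffix (morpheme 4)
Total morphemes: 4

4


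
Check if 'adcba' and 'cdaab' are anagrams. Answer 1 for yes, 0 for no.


Sort characters of 'adcba': 'aabcd'
Sort characters of 'cdaab': 'aabcd'
Sorted forms match -> they ARE anagrams
Result: 1

1


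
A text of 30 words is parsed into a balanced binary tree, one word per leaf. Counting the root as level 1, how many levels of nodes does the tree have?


In a balanced binary tree with n leaves the deepest leaf is ceil(log2(n)) edges below the root,
so counting node levels inclusive of root and leaves gives ceil(log2(n)) + 1 levels.
log2(30) = 4.9069
ceil(4.9069) = 5
levels = 5 + 1 = 6

6


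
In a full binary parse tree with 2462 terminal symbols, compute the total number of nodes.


Leaf nodes (terminals): 2462
Internal nodes = n - 1 = 2462 - 1 = 2461
Total = leaves + internal = 2462 + 2461 = 4923

4923


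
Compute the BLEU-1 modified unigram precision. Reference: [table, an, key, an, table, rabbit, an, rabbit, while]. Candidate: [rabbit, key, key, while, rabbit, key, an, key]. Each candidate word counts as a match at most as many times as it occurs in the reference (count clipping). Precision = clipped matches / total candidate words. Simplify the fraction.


Reference word counts: {'an': 3, 'key': 1, 'rabbit': 2, 'table': 2, 'while': 1}
Checking each candidate word (with clipping):
  'rabbit' -> in reference (ref count 2, used 1/2) -> match (matches: 1)
  'key' -> in reference (ref count 1, used 1/1) -> match (matches: 2)
  'key' -> ref count 1 already used up (1/1) -> clipped, no match (matches: 2)
  'while' -> in reference (ref count 1, used 1/1) -> match (matches: 3)
  'rabbit' -> in reference (ref count 2, used 2/2) -> match (matches: 4)
  'key' -> ref count 1 already used up (1/1) -> clipped, no match (matches: 4)
  'an' -> in reference (ref count 3, used 1/3) -> match (matches: 5)
  'key' -> ref count 1 already used up (1/1) -> clipped, no match (matches: 5)
Clipped matches: 5, Candidate length: 8
Precision = 5/8

5/8


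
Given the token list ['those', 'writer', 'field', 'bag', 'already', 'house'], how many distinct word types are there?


Listing all tokens and tracking unique types:
  Token 1: 'those' -> NEW (unique so far: 1)
  Token 2: 'writer' -> NEW (unique so far: 2)
  Token 3: 'field' -> NEW (unique so far: 3)
  Token 4: 'bag' -> NEW (unique so far: 4)
  Token 5: 'already' -> NEW (unique so far: 5)
  Token 6: 'house' -> NEW (unique so far: 6)
Unique types: ('already', 'bag', 'field', 'house', 'those', 'writer')
Vocabulary size: 6

6


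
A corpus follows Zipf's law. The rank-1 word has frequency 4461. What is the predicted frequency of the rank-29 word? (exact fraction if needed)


Zipf's law: freq(rank) = f1 / rank
f1 = 4461, rank = 29
freq = 4461 / 29
GCD(4461, 29) = 1
Simplified: 4461/29

4461/29


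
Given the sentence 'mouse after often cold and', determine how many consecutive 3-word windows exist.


Word trigrams from [5] words:
  Trigram 1: (mouse after often)
  Trigram 2: (after often cold)
  Trigram 3: (often cold and)
Total word trigrams: 5 - 2 = 3

3


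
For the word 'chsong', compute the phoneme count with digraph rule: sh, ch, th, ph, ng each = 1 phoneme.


Parsing 'chsong' greedily, digraphs first:
  'ch' -> digraph (1 consonant phoneme) (phonemes so far: 1)
  's' -> consonant phoneme (phonemes so far: 2)
  'o' -> vowel phoneme (phonemes so far: 3)
  'ng' -> digraph (1 consonant phoneme) (phonemes so far: 4)
Total phonemes: 4

4


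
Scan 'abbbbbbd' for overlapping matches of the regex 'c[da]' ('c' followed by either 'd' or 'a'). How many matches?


Pattern: c[da] means 'c' followed by either 'd' or 'a'.
Scanning 'abbbbbbd' position-by-position:
  Pos 0: window 'ab' -> no
  Pos 1: window 'bb' -> no
  Pos 2: window 'bb' -> no
  Pos 3: window 'bb' -> no
  Pos 4: window 'bb' -> no
  Pos 5: window 'bb' -> no
  Pos 6: window 'bd' -> no
  Pos 7: window 'd' -> no
Total matches: 0

0


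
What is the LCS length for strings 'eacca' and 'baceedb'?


DP table for LCS of 'eacca' and 'baceedb':
       b  a  c  e  e  d  b
    0  0  0  0  0  0  0  0
  e 0  0  0  0  1  1  1  1
  a 0  0  1  1  1  1  1  1
  c 0  0  1  2  2  2  2  2
  c 0  0  1  2  2  2  2  2
  a 0  0  1  2  2  2  2  2
LCS: 'ac'
LCS length = 2

2


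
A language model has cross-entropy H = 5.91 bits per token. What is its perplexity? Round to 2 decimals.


Perplexity formula: PP = 2^H
H = 5.91
PP = 2^5.91
Decompose: 2^5.91 = 2^5 * 2^0.91
2^5 = 32, 2^0.91 ~ 1.8790455
PP ~ 32 * 1.8790455 = 60.1294560
Rounded to 2 decimals: 60.13

60.13


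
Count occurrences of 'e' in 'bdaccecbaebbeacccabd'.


Scanning 'bdaccecbaebbeacccabd' for 'e':
  Position 5: 'e' -> MATCH (count: 1)
  Position 9: 'e' -> MATCH (count: 2)
  Position 12: 'e' -> MATCH (count: 3)
Total occurrences of 'e': 3

3


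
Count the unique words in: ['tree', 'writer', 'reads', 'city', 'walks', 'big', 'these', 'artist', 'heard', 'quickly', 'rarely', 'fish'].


Listing all tokens and tracking unique types:
  Token 1: 'tree' -> NEW (unique so far: 1)
  Token 2: 'writer' -> NEW (unique so far: 2)
  Token 3: 'reads' -> NEW (unique so far: 3)
  Token 4: 'city' -> NEW (unique so far: 4)
  Token 5: 'walks' -> NEW (unique so far: 5)
  Token 6: 'big' -> NEW (unique so far: 6)
  Token 7: 'these' -> NEW (unique so far: 7)
  Token 8: 'artist' -> NEW (unique so far: 8)
  Token 9: 'heard' -> NEW (unique so far: 9)
  Token 10: 'quickly' -> NEW (unique so far: 10)
  Token 11: 'rarely' -> NEW (unique so far: 11)
  Token 12: 'fish' -> NEW (unique so far: 12)
Unique types: ('artist', 'big', 'city', 'fish', 'heard', 'quickly', 'rarely', 'reads', 'these', 'tree', 'walks', 'writer')
Vocabulary size: 12

12


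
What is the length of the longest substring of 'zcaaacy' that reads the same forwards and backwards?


Scanning 'zcaaacy' for palindromic substrings.
Substring at positions 1-5: 'caaac'.
Check: reverse('caaac') = 'caaac' -> palindrome confirmed.
Neighbouring characters ('z' / 'y') break symmetry, so it cannot extend further.
No longer palindromic substring exists; longest length = 5

5


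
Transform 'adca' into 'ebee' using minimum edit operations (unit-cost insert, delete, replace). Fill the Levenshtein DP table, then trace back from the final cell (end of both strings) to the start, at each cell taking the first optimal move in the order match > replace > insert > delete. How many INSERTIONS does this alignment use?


Edit distance = 4. Backtracking from cell (4, 4) with preference match > replace > insert > delete,
then listing the resulting alignment 'adca' -> 'ebee' left to right:
  Step 1: replace a->e
  Step 2: replace d->b
  Step 3: replace c->e
  Step 4: replace a->e
Total insertions: 0

0


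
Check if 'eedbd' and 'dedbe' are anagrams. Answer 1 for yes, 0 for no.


Sort characters of 'eedbd': 'bddee'
Sort characters of 'dedbe': 'bddee'
Sorted forms match -> they ARE anagrams
Result: 1

1


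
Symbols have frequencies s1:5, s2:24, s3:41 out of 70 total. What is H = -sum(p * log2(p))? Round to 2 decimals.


Computing entropy H = -sum(p_i * log2(p_i)):
  s1: p = 5/70 = 0.0714, -p*log2(p) = 0.2720
  s2: p = 24/70 = 0.3429, -p*log2(p) = 0.5295
  s3: p = 41/70 = 0.5857, -p*log2(p) = 0.4520
H = sum of terms = 1.2535
Rounded to 2 decimals: 1.25

1.25


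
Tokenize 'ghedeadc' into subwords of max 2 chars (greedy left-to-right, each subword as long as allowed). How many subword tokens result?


'ghedeadc' has 8 characters.
Chunking with max size 2:
  Chunk 1: 'gh' (positions 0-1)
  Chunk 2: 'ed' (positions 2-3)
  Chunk 3: 'ea' (positions 4-5)
  Chunk 4: 'dc' (positions 6-7)
Total chunks: ceil(8 / 2) = 4

4


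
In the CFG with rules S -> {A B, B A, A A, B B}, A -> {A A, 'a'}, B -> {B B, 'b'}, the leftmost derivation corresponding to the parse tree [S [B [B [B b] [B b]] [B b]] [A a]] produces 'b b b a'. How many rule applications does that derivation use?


Every bracketed nonterminal node [X ...] in the tree is produced by exactly one rule application.
Reading the tree off as a leftmost derivation:
  Step 1: S  =>  B A   (applied S -> B A)
  Step 2: B A  =>  B B A   (applied B -> B B)
  Step 3: B B A  =>  B B B A   (applied B -> B B)
  Step 4: B B B A  =>  b B B A   (applied B -> b)
  Step 5: b B B A  =>  b b B A   (applied B -> b)
  Step 6: b b B A  =>  b b b A   (applied B -> b)
  Step 7: b b b A  =>  b b b a   (applied A -> a)
Final yield: b b b a
Total rewrite steps: 7

7


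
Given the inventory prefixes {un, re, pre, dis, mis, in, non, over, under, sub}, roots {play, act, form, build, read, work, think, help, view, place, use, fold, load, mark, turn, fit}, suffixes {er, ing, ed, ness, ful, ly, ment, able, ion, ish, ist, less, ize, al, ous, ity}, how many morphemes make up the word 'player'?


Segmenting 'player' against the inventory:
  'play' -> root (morpheme 1)
  'er' -> suffix (morpheme 2)
Total morphemes: 2

2


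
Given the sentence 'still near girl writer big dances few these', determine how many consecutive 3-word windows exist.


Word trigrams from [8] words:
  Trigram 1: (still near girl)
  Trigram 2: (near girl writer)
  Trigram 3: (girl writer big)
  Trigram 4: (writer big dances)
  Trigram 5: (big dances few)
  Trigram 6: (dances few these)
Total word trigrams: 8 - 2 = 6

6


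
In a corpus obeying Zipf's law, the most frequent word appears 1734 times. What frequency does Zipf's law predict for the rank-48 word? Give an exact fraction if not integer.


Zipf's law: freq(rank) = f1 / rank
f1 = 1734, rank = 48
freq = 1734 / 48
GCD(1734, 48) = 6
Simplified: 289/8

289/8


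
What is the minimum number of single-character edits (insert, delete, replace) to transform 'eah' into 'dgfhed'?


Building DP table for s1='eah' (len 3) and s2='dgfhed' (len 6):
       d  g  f  h  e  d
    0  1  2  3  4  5  6
  e 1  1  2  3  4  4  5
  a 2  2  2  3  4  5  5
  h 3  3  3  3  3  4  5
Edit distance = dp[3][6] = 5

5


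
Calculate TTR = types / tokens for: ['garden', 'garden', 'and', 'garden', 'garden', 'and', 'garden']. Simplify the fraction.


Tokens: 7
Unique types: ('and', 'garden') = 2
TTR = 2/7
Already in lowest terms.

2/7


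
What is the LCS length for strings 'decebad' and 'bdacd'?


DP table for LCS of 'decebad' and 'bdacd':
       b  d  a  c  d
    0  0  0  0  0  0
  d 0  0  1  1  1  1
  e 0  0  1  1  1  1
  c 0  0  1  1  2  2
  e 0  0  1  1  2  2
  b 0  1  1  1  2  2
  a 0  1  1  2  2  2
  d 0  1  2  2  2  3
LCS: 'dcd'
LCS length = 3

3


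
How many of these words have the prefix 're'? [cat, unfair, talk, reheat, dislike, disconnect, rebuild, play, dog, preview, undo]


Checking each word for prefix 're':
  'cat' -> no (count: 0)
  'unfair' -> no (count: 0)
  'talk' -> no (count: 0)
  'reheat' -> YES, starts with 're' (count: 1)
  'dislike' -> no (count: 1)
  'disconnect' -> no (count: 1)
  'rebuild' -> YES, starts with 're' (count: 2)
  'play' -> no (count: 2)
  'dog' -> no (count: 2)
  'preview' -> no (count: 2)
  'undo' -> no (count: 2)
Total with prefix 're': 2

2


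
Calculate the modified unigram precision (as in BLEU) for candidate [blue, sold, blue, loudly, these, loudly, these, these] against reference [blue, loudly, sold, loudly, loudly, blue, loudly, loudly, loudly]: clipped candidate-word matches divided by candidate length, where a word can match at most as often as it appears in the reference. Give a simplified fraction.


Reference word counts: {'blue': 2, 'loudly': 6, 'sold': 1}
Checking each candidate word (with clipping):
  'blue' -> in reference (ref count 2, used 1/2) -> match (matches: 1)
  'sold' -> in reference (ref count 1, used 1/1) -> match (matches: 2)
  'blue' -> in reference (ref count 2, used 2/2) -> match (matches: 3)
  'loudly' -> in reference (ref count 6, used 1/6) -> match (matches: 4)
  'these' -> not in reference -> no match (matches: 4)
  'loudly' -> in reference (ref count 6, used 2/6) -> match (matches: 5)
  'these' -> not in reference -> no match (matches: 5)
  'these' -> not in reference -> no match (matches: 5)
Clipped matches: 5, Candidate length: 8
Precision = 5/8

5/8


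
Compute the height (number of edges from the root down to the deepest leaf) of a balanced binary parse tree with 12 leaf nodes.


In a balanced binary tree with n leaves the deepest leaf is ceil(log2(n)) edges below the root.
log2(12) = 3.5850
ceil(3.5850) = 4
height (edges) = 4

4


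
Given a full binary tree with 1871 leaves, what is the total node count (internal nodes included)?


Leaf nodes (terminals): 1871
Internal nodes = n - 1 = 1871 - 1 = 1870
Total = leaves + internal = 1871 + 1870 = 3741

3741


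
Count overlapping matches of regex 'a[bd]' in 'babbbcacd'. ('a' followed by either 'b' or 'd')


Pattern: a[bd] means 'a' followed by either 'b' or 'd'.
Scanning 'babbbcacd' position-by-position:
  Pos 0: window 'ba' -> no
  Pos 1: window 'ab' -> MATCH
  Pos 2: window 'bb' -> no
  Pos 3: window 'bb' -> no
  Pos 4: window 'bc' -> no
  Pos 5: window 'ca' -> no
  Pos 6: window 'ac' -> no
  Pos 7: window 'cd' -> no
  Pos 8: window 'd' -> no
Total matches: 1

1


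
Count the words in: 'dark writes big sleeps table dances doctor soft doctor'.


Counting words by splitting on spaces:
  Word 1: 'dark'
  Word 2: 'writes'
  Word 3: 'big'
  Word 4: 'sleeps'
  Word 5: 'table'
  Word 6: 'dances'
  Word 7: 'doctor'
  Word 8: 'soft'
  Word 9: 'doctor'
Total words: 9

9


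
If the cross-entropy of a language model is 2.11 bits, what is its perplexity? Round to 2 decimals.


Perplexity formula: PP = 2^H
H = 2.11
PP = 2^2.11
Decompose: 2^2.11 = 2^2 * 2^0.11
2^2 = 4, 2^0.11 ~ 1.0792282
PP ~ 4 * 1.0792282 = 4.3169128
Rounded to 2 decimals: 4.32

4.32


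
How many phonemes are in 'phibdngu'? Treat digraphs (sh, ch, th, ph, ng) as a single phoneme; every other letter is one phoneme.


Parsing 'phibdngu' greedily, digraphs first:
  'ph' -> digraph (1 consonant phoneme) (phonemes so far: 1)
  'i' -> vowel phoneme (phonemes so far: 2)
  'b' -> consonant phoneme (phonemes so far: 3)
  'd' -> consonant phoneme (phonemes so far: 4)
  'ng' -> digraph (1 consonant phoneme) (phonemes so far: 5)
  'u' -> vowel phoneme (phonemes so far: 6)
Total phonemes: 6

6


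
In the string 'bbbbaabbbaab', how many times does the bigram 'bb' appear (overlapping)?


Scanning 'bbbbaabbbaab' for bigram 'bb':
  Position 0: 'bb' -> MATCH
  Position 1: 'bb' -> MATCH
  Position 2: 'bb' -> MATCH
  Position 3: 'ba' -> no
  Position 4: 'aa' -> no
  Position 5: 'ab' -> no
  Position 6: 'bb' -> MATCH
  Position 7: 'bb' -> MATCH
  Position 8: 'ba' -> no
  Position 9: 'aa' -> no
  Position 10: 'ab' -> no
Total matches: 5

5


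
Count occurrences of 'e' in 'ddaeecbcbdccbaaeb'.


Scanning 'ddaeecbcbdccbaaeb' for 'e':
  Position 3: 'e' -> MATCH (count: 1)
  Position 4: 'e' -> MATCH (count: 2)
  Position 15: 'e' -> MATCH (count: 3)
Total occurrences of 'e': 3

3


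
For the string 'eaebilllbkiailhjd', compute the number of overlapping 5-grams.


String 'eaebilllbkiailhjd' has length L = 17.
Number of overlapping n-grams = L - n + 1
Substituting: 17 - 5 + 1 = 13

13


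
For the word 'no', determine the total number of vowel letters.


Scanning each character of 'no':
  Position 1: 'n' -> consonant (running count: 0)
  Position 2: 'o' -> vowel (running count: 1)
Total vowels: 1

1


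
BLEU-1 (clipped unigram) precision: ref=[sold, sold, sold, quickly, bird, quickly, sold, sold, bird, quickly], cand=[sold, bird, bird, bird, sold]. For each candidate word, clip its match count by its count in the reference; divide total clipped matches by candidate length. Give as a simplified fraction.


Reference word counts: {'bird': 2, 'quickly': 3, 'sold': 5}
Checking each candidate word (with clipping):
  'sold' -> in reference (ref count 5, used 1/5) -> match (matches: 1)
  'bird' -> in reference (ref count 2, used 1/2) -> match (matches: 2)
  'bird' -> in reference (ref count 2, used 2/2) -> match (matches: 3)
  'bird' -> ref count 2 already used up (2/2) -> clipped, no match (matches: 3)
  'sold' -> in reference (ref count 5, used 2/5) -> match (matches: 4)
Clipped matches: 4, Candidate length: 5
Precision = 4/5

4/5


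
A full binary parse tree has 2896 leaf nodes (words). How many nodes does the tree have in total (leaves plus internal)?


Leaf nodes (terminals): 2896
Internal nodes = n - 1 = 2896 - 1 = 2895
Total = leaves + internal = 2896 + 2895 = 5791

5791


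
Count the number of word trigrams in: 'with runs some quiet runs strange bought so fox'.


Word trigrams from [9] words:
  Trigram 1: (with runs some)
  Trigram 2: (runs some quiet)
  Trigram 3: (some quiet runs)
  Trigram 4: (quiet runs strange)
  Trigram 5: (runs strange bought)
  Trigram 6: (strange bought so)
  Trigram 7: (bought so fox)
Total word trigrams: 9 - 2 = 7

7


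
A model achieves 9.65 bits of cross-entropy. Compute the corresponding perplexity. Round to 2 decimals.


Perplexity formula: PP = 2^H
H = 9.65
PP = 2^9.65
Decompose: 2^9.65 = 2^9 * 2^0.65
2^9 = 512, 2^0.65 ~ 1.5691682
PP ~ 512 * 1.5691682 = 803.4141184
Rounded to 2 decimals: 803.41

803.41


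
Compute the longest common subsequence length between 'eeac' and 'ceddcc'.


DP table for LCS of 'eeac' and 'ceddcc':
       c  e  d  d  c  c
    0  0  0  0  0  0  0
  e 0  0  1  1  1  1  1
  e 0  0  1  1  1  1  1
  a 0  0  1  1  1  1  1
  c 0  1  1  1  1  2  2
LCS: 'ec'
LCS length = 2

2


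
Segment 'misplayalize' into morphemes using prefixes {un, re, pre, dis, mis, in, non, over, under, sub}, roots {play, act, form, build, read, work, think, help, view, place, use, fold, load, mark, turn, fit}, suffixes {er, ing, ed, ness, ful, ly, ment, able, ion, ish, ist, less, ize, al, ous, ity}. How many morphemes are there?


Segmenting 'misplayalize' against the inventory:
  'mis' -> prefix (morpheme 1)
  'play' -> root (morpheme 2)
  'al' -> suffix (morpheme 3)
  'ize' -> suffix (morpheme 4)
Total morphemes: 4

4


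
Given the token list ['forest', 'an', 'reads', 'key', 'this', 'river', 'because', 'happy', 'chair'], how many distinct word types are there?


Listing all tokens and tracking unique types:
  Token 1: 'forest' -> NEW (unique so far: 1)
  Token 2: 'an' -> NEW (unique so far: 2)
  Token 3: 'reads' -> NEW (unique so far: 3)
  Token 4: 'key' -> NEW (unique so far: 4)
  Token 5: 'this' -> NEW (unique so far: 5)
  Token 6: 'river' -> NEW (unique so far: 6)
  Token 7: 'because' -> NEW (unique so far: 7)
  Token 8: 'happy' -> NEW (unique so far: 8)
  Token 9: 'chair' -> NEW (unique so far: 9)
Unique types: ('an', 'because', 'chair', 'forest', 'happy', 'key', 'reads', 'river', 'this')
Vocabulary size: 9

9
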